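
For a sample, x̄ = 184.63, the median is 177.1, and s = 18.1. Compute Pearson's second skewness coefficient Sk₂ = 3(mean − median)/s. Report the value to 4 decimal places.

Sk₂ = 3(184.63 − 177.1) / 18.1 = 3 × 7.5300 / 18.1
    = 22.5900 / 18.1 ≈ 1.2481

1.2481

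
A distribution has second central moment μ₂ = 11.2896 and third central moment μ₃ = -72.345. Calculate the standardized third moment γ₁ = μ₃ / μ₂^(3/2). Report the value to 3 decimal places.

-1.907

σ = √μ₂ = √11.2896 = 3.36000
σ³ = μ₂^(3/2) = 37.93306
γ₁ = μ₃/σ³ = -72.345 / 37.93306 ≈ -1.907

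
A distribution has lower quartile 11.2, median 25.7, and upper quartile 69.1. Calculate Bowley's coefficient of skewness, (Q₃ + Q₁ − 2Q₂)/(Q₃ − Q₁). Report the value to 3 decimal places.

numerator: Q₃ + Q₁ − 2Q₂ = 69.1 + 11.2 − 2×25.7 = 28.9000
denominator: Q₃ − Q₁ = 69.1 − 11.2 = 57.9000
Bowley skewness = 28.9000 / 57.9000 ≈ 0.499

0.499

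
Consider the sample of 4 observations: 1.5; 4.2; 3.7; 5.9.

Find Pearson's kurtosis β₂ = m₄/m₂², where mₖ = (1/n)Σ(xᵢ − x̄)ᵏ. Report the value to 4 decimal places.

1.9628

x̄ = 3.8250
Σ(xᵢ − x̄)² = 9.8675 ⇒ m₂ = 2.46688
Σ(xᵢ − x̄)⁴ = 47.7792 ⇒ m₄ = 11.94480
m₂² = 6.08547
β₂ = m₄/m₂² = 11.94480 / 6.08547 ≈ 1.9628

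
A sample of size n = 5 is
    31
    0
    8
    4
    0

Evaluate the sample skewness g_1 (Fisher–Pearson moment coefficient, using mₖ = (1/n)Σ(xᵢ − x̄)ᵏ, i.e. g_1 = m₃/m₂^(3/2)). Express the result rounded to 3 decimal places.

x̄ = (31 + 0 + 8 + 4 + 0) / 5 = 8.6000
deviations (xᵢ − x̄): 22.4000, -8.6000, -0.6000, -4.6000, -8.6000
Σ(xᵢ − x̄)² = 671.2000 ⇒ m₂ = 671.2000/5 = 134.24000
Σ(xᵢ − x̄)³ = 9869.7600 ⇒ m₃ = 9869.7600/5 = 1973.95200
m₂^(3/2) = 134.24000^(1.5) = 1555.33131
g_1 = m₃ / m₂^(3/2) = 1973.95200 / 1555.33131 ≈ 1.269

1.269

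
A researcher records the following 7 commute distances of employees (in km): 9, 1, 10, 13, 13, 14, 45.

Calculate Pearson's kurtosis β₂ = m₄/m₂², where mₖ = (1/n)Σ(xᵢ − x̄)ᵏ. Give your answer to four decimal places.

x̄ = 15.0000
Σ(xᵢ − x̄)² = 1166.0000 ⇒ m₂ = 166.57143
Σ(xᵢ − x̄)⁴ = 850370.0000 ⇒ m₄ = 121481.42857
m₂² = 27746.04082
β₂ = m₄/m₂² = 121481.42857 / 27746.04082 ≈ 4.3783

4.3783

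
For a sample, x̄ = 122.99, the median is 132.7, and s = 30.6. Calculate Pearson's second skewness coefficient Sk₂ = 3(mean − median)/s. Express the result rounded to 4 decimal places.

Sk₂ = 3(122.99 − 132.7) / 30.6 = 3 × -9.7100 / 30.6
    = -29.1300 / 30.6 ≈ -0.9520

-0.9520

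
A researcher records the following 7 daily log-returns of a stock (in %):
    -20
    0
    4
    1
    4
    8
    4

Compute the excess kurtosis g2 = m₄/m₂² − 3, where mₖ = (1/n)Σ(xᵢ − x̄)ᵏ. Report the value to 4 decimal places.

x̄ = 0.1429
Σ(xᵢ − x̄)² = 512.8571 ⇒ m₂ = 73.26531
Σ(xᵢ − x̄)⁴ = 169096.3790 ⇒ m₄ = 24156.62557
m₂² = 5367.80508
g2 = m₄/m₂² − 3 = 4.50028 − 3 ≈ 1.5003

1.5003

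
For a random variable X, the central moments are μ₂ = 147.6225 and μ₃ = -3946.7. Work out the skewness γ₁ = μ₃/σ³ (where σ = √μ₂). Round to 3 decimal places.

σ = √μ₂ = √147.6225 = 12.15000
σ³ = μ₂^(3/2) = 1793.61338
γ₁ = μ₃/σ³ = -3946.7 / 1793.61338 ≈ -2.200

-2.200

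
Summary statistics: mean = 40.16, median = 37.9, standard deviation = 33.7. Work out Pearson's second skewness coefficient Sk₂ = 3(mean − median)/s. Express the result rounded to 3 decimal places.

0.201

Sk₂ = 3(40.16 − 37.9) / 33.7 = 3 × 2.2600 / 33.7
    = 6.7800 / 33.7 ≈ 0.201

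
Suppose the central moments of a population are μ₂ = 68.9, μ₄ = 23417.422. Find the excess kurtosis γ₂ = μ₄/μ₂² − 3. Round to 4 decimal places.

1.9329

μ₂² = 68.9² = 4747.21000
μ₄/μ₂² = 23417.422 / 4747.21000 = 4.93288
γ₂ = 4.93288 − 3 ≈ 1.9329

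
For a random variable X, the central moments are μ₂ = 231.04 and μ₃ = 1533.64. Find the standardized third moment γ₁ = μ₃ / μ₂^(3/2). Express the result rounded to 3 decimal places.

0.437

σ = √μ₂ = √231.04 = 15.20000
σ³ = μ₂^(3/2) = 3511.80800
γ₁ = μ₃/σ³ = 1533.64 / 3511.80800 ≈ 0.437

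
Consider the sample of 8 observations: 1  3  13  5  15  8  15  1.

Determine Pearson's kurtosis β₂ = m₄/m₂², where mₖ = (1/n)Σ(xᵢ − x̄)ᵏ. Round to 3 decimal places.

1.379

x̄ = 7.6250
Σ(xᵢ − x̄)² = 253.8750 ⇒ m₂ = 31.73438
Σ(xᵢ − x̄)⁴ = 11109.1816 ⇒ m₄ = 1388.64771
m₂² = 1007.07056
β₂ = m₄/m₂² = 1388.64771 / 1007.07056 ≈ 1.379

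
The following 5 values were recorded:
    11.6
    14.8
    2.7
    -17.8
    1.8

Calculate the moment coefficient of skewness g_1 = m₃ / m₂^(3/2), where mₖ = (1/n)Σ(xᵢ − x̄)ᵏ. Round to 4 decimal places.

-0.8137

x̄ = (11.6 + 14.8 + 2.7 - 17.8 + 1.8) / 5 = 2.6200
deviations (xᵢ − x̄): 8.9800, 12.1800, 0.0800, -20.4200, -0.8200
Σ(xᵢ − x̄)² = 646.6480 ⇒ m₂ = 646.6480/5 = 129.32960
Σ(xᵢ − x̄)³ = -5984.1259 ⇒ m₃ = -5984.1259/5 = -1196.82518
m₂^(3/2) = 129.32960^(1.5) = 1470.77724
g_1 = m₃ / m₂^(3/2) = -1196.82518 / 1470.77724 ≈ -0.8137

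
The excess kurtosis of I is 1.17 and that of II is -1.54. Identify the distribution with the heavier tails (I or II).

Higher excess kurtosis ⇒ heavier tails relative to the normal distribution.
1.17 vs -1.54: the larger is 1.17, so I has heavier tails. (I is leptokurtic — heavier-than-normal tails; the other is platykurtic.)

I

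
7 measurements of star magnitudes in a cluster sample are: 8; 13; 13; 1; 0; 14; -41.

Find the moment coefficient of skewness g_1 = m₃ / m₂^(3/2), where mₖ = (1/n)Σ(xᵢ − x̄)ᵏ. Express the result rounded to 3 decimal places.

-1.689

x̄ = (8 + 13 + 13 + 1 + 0 + 14 - 41) / 7 = 1.1429
deviations (xᵢ − x̄): 6.8571, 11.8571, 11.8571, -0.1429, -1.1429, 12.8571, -42.1429
Σ(xᵢ − x̄)² = 2270.8571 ⇒ m₂ = 2270.8571/7 = 324.40816
Σ(xᵢ − x̄)³ = -69066.2449 ⇒ m₃ = -69066.2449/7 = -9866.60641
m₂^(3/2) = 324.40816^(1.5) = 5843.02388
g_1 = m₃ / m₂^(3/2) = -9866.60641 / 5843.02388 ≈ -1.689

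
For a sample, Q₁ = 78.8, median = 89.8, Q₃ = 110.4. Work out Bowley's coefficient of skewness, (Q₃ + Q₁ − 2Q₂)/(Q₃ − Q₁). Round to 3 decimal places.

0.304

numerator: Q₃ + Q₁ − 2Q₂ = 110.4 + 78.8 − 2×89.8 = 9.6000
denominator: Q₃ − Q₁ = 110.4 − 78.8 = 31.6000
Bowley skewness = 9.6000 / 31.6000 ≈ 0.304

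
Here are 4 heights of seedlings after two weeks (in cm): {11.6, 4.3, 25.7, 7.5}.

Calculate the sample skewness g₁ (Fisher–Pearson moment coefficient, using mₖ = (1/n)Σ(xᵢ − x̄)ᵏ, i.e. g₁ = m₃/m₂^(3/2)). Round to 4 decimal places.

x̄ = (11.6 + 4.3 + 25.7 + 7.5) / 4 = 12.2750
deviations (xᵢ − x̄): -0.6750, -7.9750, 13.4250, -4.7750
Σ(xᵢ − x̄)² = 267.0875 ⇒ m₂ = 267.0875/4 = 66.77187
Σ(xᵢ − x̄)³ = 1803.2006 ⇒ m₃ = 1803.2006/4 = 450.80016
m₂^(3/2) = 66.77187^(1.5) = 545.62010
g₁ = m₃ / m₂^(3/2) = 450.80016 / 545.62010 ≈ 0.8262

0.8262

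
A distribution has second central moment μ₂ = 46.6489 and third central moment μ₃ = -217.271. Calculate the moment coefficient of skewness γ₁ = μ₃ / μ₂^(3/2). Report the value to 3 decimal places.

σ = √μ₂ = √46.6489 = 6.83000
σ³ = μ₂^(3/2) = 318.61199
γ₁ = μ₃/σ³ = -217.271 / 318.61199 ≈ -0.682

-0.682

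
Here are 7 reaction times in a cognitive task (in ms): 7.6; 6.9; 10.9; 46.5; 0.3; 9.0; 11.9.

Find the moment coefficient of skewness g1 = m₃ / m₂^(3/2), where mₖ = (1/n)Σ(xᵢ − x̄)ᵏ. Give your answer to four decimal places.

1.7646

x̄ = (7.6 + 6.9 + 10.9 + 46.5 + 0.3 + 9.0 + 11.9) / 7 = 13.3000
deviations (xᵢ − x̄): -5.7000, -6.4000, -2.4000, 33.2000, -13.0000, -4.3000, -1.4000
Σ(xᵢ − x̄)² = 1370.9000 ⇒ m₂ = 1370.9000/7 = 195.84286
Σ(xᵢ − x̄)³ = 33853.9560 ⇒ m₃ = 33853.9560/7 = 4836.27943
m₂^(3/2) = 195.84286^(1.5) = 2740.70066
g1 = m₃ / m₂^(3/2) = 4836.27943 / 2740.70066 ≈ 1.7646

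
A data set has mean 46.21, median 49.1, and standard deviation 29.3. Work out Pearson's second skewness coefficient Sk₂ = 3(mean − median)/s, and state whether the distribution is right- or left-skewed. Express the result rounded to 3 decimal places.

-0.296, left-skewed

Sk₂ = 3(46.21 − 49.1) / 29.3 = 3 × -2.8900 / 29.3
    = -8.6700 / 29.3 ≈ -0.296
Sk₂ < 0 ⇒ mean < median ⇒ left-skewed (negative skew).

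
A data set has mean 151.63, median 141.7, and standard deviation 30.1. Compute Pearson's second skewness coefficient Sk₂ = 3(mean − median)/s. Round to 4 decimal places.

Sk₂ = 3(151.63 − 141.7) / 30.1 = 3 × 9.9300 / 30.1
    = 29.7900 / 30.1 ≈ 0.9897

0.9897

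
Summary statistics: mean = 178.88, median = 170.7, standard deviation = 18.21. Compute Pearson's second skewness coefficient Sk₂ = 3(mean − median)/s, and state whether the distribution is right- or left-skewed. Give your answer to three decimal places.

1.348, right-skewed

Sk₂ = 3(178.88 − 170.7) / 18.21 = 3 × 8.1800 / 18.21
    = 24.5400 / 18.21 ≈ 1.348
Sk₂ > 0 ⇒ mean > median ⇒ right-skewed (positive skew).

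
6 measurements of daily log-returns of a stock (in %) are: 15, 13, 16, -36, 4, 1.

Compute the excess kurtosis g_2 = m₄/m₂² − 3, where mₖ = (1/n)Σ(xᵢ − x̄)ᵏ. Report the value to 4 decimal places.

x̄ = 2.1667
Σ(xᵢ − x̄)² = 1934.8333 ⇒ m₂ = 322.47222
Σ(xᵢ − x̄)⁴ = 2199488.8194 ⇒ m₄ = 366581.46991
m₂² = 103988.33410
g_2 = m₄/m₂² − 3 = 3.52522 − 3 ≈ 0.5252

0.5252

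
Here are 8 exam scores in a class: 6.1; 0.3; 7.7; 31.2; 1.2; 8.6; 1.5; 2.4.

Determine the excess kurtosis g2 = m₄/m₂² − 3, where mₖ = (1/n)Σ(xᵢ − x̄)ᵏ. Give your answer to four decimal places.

x̄ = 7.3750
Σ(xᵢ − x̄)² = 718.3150 ⇒ m₂ = 89.78938
Σ(xᵢ − x̄)⁴ = 327972.8641 ⇒ m₄ = 40996.60801
m₂² = 8062.13186
g2 = m₄/m₂² − 3 = 5.08508 − 3 ≈ 2.0851

2.0851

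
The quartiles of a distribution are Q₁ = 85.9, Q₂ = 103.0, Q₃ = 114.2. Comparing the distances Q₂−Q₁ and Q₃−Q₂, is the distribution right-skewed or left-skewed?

Q₂ − Q₁ = 17.1;  Q₃ − Q₂ = 11.2
Q₂ − Q₁ > Q₃ − Q₂ ⇒ the lower half is more spread out ⇒ left-skewed.

left-skewed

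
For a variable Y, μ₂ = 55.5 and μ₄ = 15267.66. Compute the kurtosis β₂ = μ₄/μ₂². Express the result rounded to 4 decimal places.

μ₂² = 55.5² = 3080.25000
μ₄/μ₂² = 15267.66 / 3080.25000 = 4.95663
β₂ ≈ 4.9566

4.9566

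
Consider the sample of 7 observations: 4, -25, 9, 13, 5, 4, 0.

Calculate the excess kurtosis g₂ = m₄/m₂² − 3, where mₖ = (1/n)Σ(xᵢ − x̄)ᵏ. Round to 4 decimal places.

1.2333

x̄ = 1.4286
Σ(xᵢ − x̄)² = 917.7143 ⇒ m₂ = 131.10204
Σ(xᵢ − x̄)⁴ = 509328.7813 ⇒ m₄ = 72761.25448
m₂² = 17187.74511
g₂ = m₄/m₂² − 3 = 4.23332 − 3 ≈ 1.2333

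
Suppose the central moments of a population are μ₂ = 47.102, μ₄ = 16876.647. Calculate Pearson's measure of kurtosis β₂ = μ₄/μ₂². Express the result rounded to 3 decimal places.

μ₂² = 47.102² = 2218.59840
μ₄/μ₂² = 16876.647 / 2218.59840 = 7.60690
β₂ ≈ 7.607

7.607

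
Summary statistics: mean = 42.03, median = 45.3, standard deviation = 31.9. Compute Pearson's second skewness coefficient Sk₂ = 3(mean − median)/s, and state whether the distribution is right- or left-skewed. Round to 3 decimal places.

-0.308, left-skewed

Sk₂ = 3(42.03 − 45.3) / 31.9 = 3 × -3.2700 / 31.9
    = -9.8100 / 31.9 ≈ -0.308
Sk₂ < 0 ⇒ mean < median ⇒ left-skewed (negative skew).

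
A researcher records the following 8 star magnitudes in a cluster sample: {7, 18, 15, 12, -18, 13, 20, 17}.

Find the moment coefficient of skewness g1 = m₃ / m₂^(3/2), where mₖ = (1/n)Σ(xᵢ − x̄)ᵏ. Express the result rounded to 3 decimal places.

-1.810

x̄ = (7 + 18 + 15 + 12 - 18 + 13 + 20 + 17) / 8 = 10.5000
deviations (xᵢ − x̄): -3.5000, 7.5000, 4.5000, 1.5000, -28.5000, 2.5000, 9.5000, 6.5000
Σ(xᵢ − x̄)² = 1042.0000 ⇒ m₂ = 1042.0000/8 = 130.25000
Σ(xᵢ − x̄)³ = -21528.0000 ⇒ m₃ = -21528.0000/8 = -2691.00000
m₂^(3/2) = 130.25000^(1.5) = 1486.50577
g1 = m₃ / m₂^(3/2) = -2691.00000 / 1486.50577 ≈ -1.810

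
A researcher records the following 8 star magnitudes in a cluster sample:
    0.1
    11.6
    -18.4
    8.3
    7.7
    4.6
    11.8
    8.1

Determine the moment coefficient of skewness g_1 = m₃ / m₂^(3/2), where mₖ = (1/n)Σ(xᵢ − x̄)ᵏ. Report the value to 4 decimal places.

x̄ = (0.1 + 11.6 - 18.4 + 8.3 + 7.7 + 4.6 + 11.8 + 8.1) / 8 = 4.2250
deviations (xᵢ − x̄): -4.1250, 7.3750, -22.6250, 4.0750, 3.4750, 0.3750, 7.5750, 3.8750
Σ(xᵢ − x̄)² = 684.5150 ⇒ m₂ = 684.5150/8 = 85.56438
Σ(xᵢ − x̄)³ = -10648.0568 ⇒ m₃ = -10648.0568/8 = -1331.00709
m₂^(3/2) = 85.56438^(1.5) = 791.47914
g_1 = m₃ / m₂^(3/2) = -1331.00709 / 791.47914 ≈ -1.6817

-1.6817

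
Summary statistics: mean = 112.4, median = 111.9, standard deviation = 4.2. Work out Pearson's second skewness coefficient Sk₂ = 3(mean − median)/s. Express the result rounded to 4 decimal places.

Sk₂ = 3(112.4 − 111.9) / 4.2 = 3 × 0.5000 / 4.2
    = 1.5000 / 4.2 ≈ 0.3571

0.3571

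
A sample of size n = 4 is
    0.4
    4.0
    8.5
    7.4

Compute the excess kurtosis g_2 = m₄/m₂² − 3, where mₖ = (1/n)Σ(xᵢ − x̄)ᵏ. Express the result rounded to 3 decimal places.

x̄ = 5.0750
Σ(xᵢ − x̄)² = 40.1475 ⇒ m₂ = 10.03688
Σ(xᵢ − x̄)⁴ = 645.8322 ⇒ m₄ = 161.45804
m₂² = 100.73886
g_2 = m₄/m₂² − 3 = 1.60274 − 3 ≈ -1.397

-1.397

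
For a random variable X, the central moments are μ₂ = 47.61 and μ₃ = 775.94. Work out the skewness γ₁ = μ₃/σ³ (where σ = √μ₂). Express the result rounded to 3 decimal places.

2.362

σ = √μ₂ = √47.61 = 6.90000
σ³ = μ₂^(3/2) = 328.50900
γ₁ = μ₃/σ³ = 775.94 / 328.50900 ≈ 2.362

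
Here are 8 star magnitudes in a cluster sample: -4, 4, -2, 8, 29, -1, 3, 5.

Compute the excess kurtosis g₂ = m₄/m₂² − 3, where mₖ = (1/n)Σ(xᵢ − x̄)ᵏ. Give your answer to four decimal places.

1.6233

x̄ = 5.2500
Σ(xᵢ − x̄)² = 755.5000 ⇒ m₂ = 94.43750
Σ(xᵢ − x̄)⁴ = 329861.4063 ⇒ m₄ = 41232.67578
m₂² = 8918.44141
g₂ = m₄/m₂² − 3 = 4.62331 − 3 ≈ 1.6233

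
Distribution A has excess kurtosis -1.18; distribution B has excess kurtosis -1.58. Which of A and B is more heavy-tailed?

Higher excess kurtosis ⇒ heavier tails relative to the normal distribution.
-1.18 vs -1.58: the larger is -1.18, so A has heavier tails.

A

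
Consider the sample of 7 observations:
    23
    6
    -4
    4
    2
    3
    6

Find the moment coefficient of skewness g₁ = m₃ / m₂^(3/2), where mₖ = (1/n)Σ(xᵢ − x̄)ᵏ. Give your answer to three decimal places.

1.294

x̄ = (23 + 6 - 4 + 4 + 2 + 3 + 6) / 7 = 5.7143
deviations (xᵢ − x̄): 17.2857, 0.2857, -9.7143, -1.7143, -3.7143, -2.7143, 0.2857
Σ(xᵢ − x̄)² = 417.4286 ⇒ m₂ = 417.4286/7 = 59.63265
Σ(xᵢ − x̄)³ = 4171.9592 ⇒ m₃ = 4171.9592/7 = 595.99417
m₂^(3/2) = 59.63265^(1.5) = 460.49636
g₁ = m₃ / m₂^(3/2) = 595.99417 / 460.49636 ≈ 1.294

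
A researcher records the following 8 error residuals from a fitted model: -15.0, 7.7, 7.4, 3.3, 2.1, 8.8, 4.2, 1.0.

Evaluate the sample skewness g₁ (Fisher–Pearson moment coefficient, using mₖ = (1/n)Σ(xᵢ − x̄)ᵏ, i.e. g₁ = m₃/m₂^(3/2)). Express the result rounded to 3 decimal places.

-1.670

x̄ = (-15.0 + 7.7 + 7.4 + 3.3 + 2.1 + 8.8 + 4.2 + 1.0) / 8 = 2.4375
deviations (xᵢ − x̄): -17.4375, 5.2625, 4.9625, 0.8625, -0.3375, 6.3625, 1.7625, -1.4375
Σ(xᵢ − x̄)² = 402.8988 ⇒ m₂ = 402.8988/8 = 50.36234
Σ(xᵢ − x̄)³ = -4773.5395 ⇒ m₃ = -4773.5395/8 = -596.69244
m₂^(3/2) = 50.36234^(1.5) = 357.40358
g₁ = m₃ / m₂^(3/2) = -596.69244 / 357.40358 ≈ -1.670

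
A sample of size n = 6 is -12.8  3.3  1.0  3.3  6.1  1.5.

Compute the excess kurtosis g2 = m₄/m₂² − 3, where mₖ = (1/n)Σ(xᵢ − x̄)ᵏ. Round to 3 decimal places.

0.736

x̄ = 0.4000
Σ(xᵢ − x̄)² = 225.1200 ⇒ m₂ = 37.52000
Σ(xᵢ − x̄)⁴ = 31558.2276 ⇒ m₄ = 5259.70460
m₂² = 1407.75040
g2 = m₄/m₂² − 3 = 3.73625 − 3 ≈ 0.736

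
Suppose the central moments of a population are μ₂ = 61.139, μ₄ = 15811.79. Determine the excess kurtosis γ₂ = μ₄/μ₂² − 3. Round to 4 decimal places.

1.2300

μ₂² = 61.139² = 3737.97732
μ₄/μ₂² = 15811.79 / 3737.97732 = 4.23004
γ₂ = 4.23004 − 3 ≈ 1.2300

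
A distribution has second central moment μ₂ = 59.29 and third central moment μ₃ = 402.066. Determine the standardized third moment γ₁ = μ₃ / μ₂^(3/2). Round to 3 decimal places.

0.881

σ = √μ₂ = √59.29 = 7.70000
σ³ = μ₂^(3/2) = 456.53300
γ₁ = μ₃/σ³ = 402.066 / 456.53300 ≈ 0.881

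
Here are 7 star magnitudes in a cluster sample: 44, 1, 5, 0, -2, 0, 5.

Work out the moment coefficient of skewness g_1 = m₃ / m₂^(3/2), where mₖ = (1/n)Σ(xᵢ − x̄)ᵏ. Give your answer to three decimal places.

1.932

x̄ = (44 + 1 + 5 + 0 - 2 + 0 + 5) / 7 = 7.5714
deviations (xᵢ − x̄): 36.4286, -6.5714, -2.5714, -7.5714, -9.5714, -7.5714, -2.5714
Σ(xᵢ − x̄)² = 1589.7143 ⇒ m₂ = 1589.7143/7 = 227.10204
Σ(xᵢ − x̄)³ = 46279.4694 ⇒ m₃ = 46279.4694/7 = 6611.35277
m₂^(3/2) = 227.10204^(1.5) = 3422.40621
g_1 = m₃ / m₂^(3/2) = 6611.35277 / 3422.40621 ≈ 1.932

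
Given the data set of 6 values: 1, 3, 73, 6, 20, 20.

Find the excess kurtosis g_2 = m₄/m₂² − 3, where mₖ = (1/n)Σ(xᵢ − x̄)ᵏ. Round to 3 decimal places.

0.542

x̄ = 20.5000
Σ(xᵢ − x̄)² = 3653.5000 ⇒ m₂ = 608.91667
Σ(xᵢ − x̄)⁴ = 7879498.3750 ⇒ m₄ = 1313249.72917
m₂² = 370779.50694
g_2 = m₄/m₂² − 3 = 3.54186 − 3 ≈ 0.542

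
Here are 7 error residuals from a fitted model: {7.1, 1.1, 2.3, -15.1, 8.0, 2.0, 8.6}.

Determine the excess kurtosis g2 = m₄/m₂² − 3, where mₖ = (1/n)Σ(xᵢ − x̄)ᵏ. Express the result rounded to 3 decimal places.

x̄ = 2.0000
Σ(xᵢ − x̄)² = 398.8800 ⇒ m₂ = 56.98286
Σ(xᵢ − x̄)⁴ = 89374.2660 ⇒ m₄ = 12767.75229
m₂² = 3247.04601
g2 = m₄/m₂² − 3 = 3.93211 − 3 ≈ 0.932

0.932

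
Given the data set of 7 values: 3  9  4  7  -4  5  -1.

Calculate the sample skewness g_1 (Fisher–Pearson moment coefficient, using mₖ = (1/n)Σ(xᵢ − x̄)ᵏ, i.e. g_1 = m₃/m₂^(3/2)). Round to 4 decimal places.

x̄ = (3 + 9 + 4 + 7 - 4 + 5 - 1) / 7 = 3.2857
deviations (xᵢ − x̄): -0.2857, 5.7143, 0.7143, 3.7143, -7.2857, 1.7143, -4.2857
Σ(xᵢ − x̄)² = 121.4286 ⇒ m₂ = 121.4286/7 = 17.34694
Σ(xᵢ − x̄)³ = -222.2449 ⇒ m₃ = -222.2449/7 = -31.74927
m₂^(3/2) = 17.34694^(1.5) = 72.24940
g_1 = m₃ / m₂^(3/2) = -31.74927 / 72.24940 ≈ -0.4394

-0.4394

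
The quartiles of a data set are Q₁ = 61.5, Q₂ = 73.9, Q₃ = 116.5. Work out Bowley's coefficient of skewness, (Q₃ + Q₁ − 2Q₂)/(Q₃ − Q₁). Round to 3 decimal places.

0.549

numerator: Q₃ + Q₁ − 2Q₂ = 116.5 + 61.5 − 2×73.9 = 30.2000
denominator: Q₃ − Q₁ = 116.5 − 61.5 = 55.0000
Bowley skewness = 30.2000 / 55.0000 ≈ 0.549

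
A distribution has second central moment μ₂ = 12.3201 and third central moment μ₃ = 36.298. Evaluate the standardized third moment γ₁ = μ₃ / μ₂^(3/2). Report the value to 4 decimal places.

σ = √μ₂ = √12.3201 = 3.51000
σ³ = μ₂^(3/2) = 43.24355
γ₁ = μ₃/σ³ = 36.298 / 43.24355 ≈ 0.8394

0.8394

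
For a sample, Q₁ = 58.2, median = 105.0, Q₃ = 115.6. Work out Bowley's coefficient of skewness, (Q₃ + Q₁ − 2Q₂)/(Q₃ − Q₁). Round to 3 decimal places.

numerator: Q₃ + Q₁ − 2Q₂ = 115.6 + 58.2 − 2×105.0 = -36.2000
denominator: Q₃ − Q₁ = 115.6 − 58.2 = 57.4000
Bowley skewness = -36.2000 / 57.4000 ≈ -0.631

-0.631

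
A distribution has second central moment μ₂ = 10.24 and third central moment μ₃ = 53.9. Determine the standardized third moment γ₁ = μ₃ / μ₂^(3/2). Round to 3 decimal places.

1.645

σ = √μ₂ = √10.24 = 3.20000
σ³ = μ₂^(3/2) = 32.76800
γ₁ = μ₃/σ³ = 53.9 / 32.76800 ≈ 1.645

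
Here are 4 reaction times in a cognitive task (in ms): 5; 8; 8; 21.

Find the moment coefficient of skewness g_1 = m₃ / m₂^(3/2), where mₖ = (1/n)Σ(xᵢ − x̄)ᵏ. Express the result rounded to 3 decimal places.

1.015

x̄ = (5 + 8 + 8 + 21) / 4 = 10.5000
deviations (xᵢ − x̄): -5.5000, -2.5000, -2.5000, 10.5000
Σ(xᵢ − x̄)² = 153.0000 ⇒ m₂ = 153.0000/4 = 38.25000
Σ(xᵢ − x̄)³ = 960.0000 ⇒ m₃ = 960.0000/4 = 240.00000
m₂^(3/2) = 38.25000^(1.5) = 236.56319
g_1 = m₃ / m₂^(3/2) = 240.00000 / 236.56319 ≈ 1.015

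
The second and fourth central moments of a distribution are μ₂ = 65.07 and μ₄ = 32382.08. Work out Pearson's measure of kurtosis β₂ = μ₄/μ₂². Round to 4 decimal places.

7.6479

μ₂² = 65.07² = 4234.10490
μ₄/μ₂² = 32382.08 / 4234.10490 = 7.64792
β₂ ≈ 7.6479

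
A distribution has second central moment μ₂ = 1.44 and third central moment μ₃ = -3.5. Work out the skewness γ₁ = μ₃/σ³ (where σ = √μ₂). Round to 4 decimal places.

-2.0255

σ = √μ₂ = √1.44 = 1.20000
σ³ = μ₂^(3/2) = 1.72800
γ₁ = μ₃/σ³ = -3.5 / 1.72800 ≈ -2.0255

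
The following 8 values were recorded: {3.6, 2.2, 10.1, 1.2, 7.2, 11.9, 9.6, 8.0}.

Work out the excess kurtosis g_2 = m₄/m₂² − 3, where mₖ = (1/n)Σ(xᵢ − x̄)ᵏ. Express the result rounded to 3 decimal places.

x̄ = 6.7250
Σ(xᵢ − x̄)² = 109.0550 ⇒ m₂ = 13.63188
Σ(xᵢ − x̄)⁴ = 2364.3948 ⇒ m₄ = 295.54935
m₂² = 185.82802
g_2 = m₄/m₂² − 3 = 1.59045 − 3 ≈ -1.410

-1.410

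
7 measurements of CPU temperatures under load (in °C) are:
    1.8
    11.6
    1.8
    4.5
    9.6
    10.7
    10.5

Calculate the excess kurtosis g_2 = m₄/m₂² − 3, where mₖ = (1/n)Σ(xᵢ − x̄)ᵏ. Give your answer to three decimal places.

x̄ = 7.2143
Σ(xᵢ − x̄)² = 113.8686 ⇒ m₂ = 16.26694
Σ(xᵢ − x̄)⁴ = 2439.4960 ⇒ m₄ = 348.49943
m₂² = 264.61330
g_2 = m₄/m₂² − 3 = 1.31701 − 3 ≈ -1.683

-1.683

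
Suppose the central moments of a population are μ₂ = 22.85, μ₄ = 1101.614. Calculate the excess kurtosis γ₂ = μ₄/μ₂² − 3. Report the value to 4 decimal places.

-0.8901

μ₂² = 22.85² = 522.12250
μ₄/μ₂² = 1101.614 / 522.12250 = 2.10988
γ₂ = 2.10988 − 3 ≈ -0.8901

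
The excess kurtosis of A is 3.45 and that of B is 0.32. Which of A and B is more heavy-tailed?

A

Higher excess kurtosis ⇒ heavier tails relative to the normal distribution.
3.45 vs 0.32: the larger is 3.45, so A has heavier tails.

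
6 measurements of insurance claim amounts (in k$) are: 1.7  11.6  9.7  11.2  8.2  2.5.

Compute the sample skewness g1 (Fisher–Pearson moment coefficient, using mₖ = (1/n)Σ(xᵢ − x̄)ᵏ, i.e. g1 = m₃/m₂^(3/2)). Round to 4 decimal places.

x̄ = (1.7 + 11.6 + 9.7 + 11.2 + 8.2 + 2.5) / 6 = 7.4833
deviations (xᵢ − x̄): -5.7833, 4.1167, 2.2167, 3.7167, 0.7167, -4.9833
Σ(xᵢ − x̄)² = 94.4683 ⇒ m₂ = 94.4683/6 = 15.74472
Σ(xᵢ − x̄)³ = -184.8236 ⇒ m₃ = -184.8236/6 = -30.80393
m₂^(3/2) = 15.74472^(1.5) = 62.47446
g1 = m₃ / m₂^(3/2) = -30.80393 / 62.47446 ≈ -0.4931

-0.4931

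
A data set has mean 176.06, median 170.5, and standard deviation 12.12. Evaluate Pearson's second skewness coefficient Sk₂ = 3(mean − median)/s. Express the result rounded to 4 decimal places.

1.3762

Sk₂ = 3(176.06 − 170.5) / 12.12 = 3 × 5.5600 / 12.12
    = 16.6800 / 12.12 ≈ 1.3762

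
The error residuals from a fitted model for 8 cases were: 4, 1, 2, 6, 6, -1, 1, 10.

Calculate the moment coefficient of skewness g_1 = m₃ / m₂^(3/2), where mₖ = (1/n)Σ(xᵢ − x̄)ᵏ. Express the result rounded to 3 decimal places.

0.486

x̄ = (4 + 1 + 2 + 6 + 6 - 1 + 1 + 10) / 8 = 3.6250
deviations (xᵢ − x̄): 0.3750, -2.6250, -1.6250, 2.3750, 2.3750, -4.6250, -2.6250, 6.3750
Σ(xᵢ − x̄)² = 89.8750 ⇒ m₂ = 89.8750/8 = 11.23438
Σ(xᵢ − x̄)³ = 146.5313 ⇒ m₃ = 146.5313/8 = 18.31641
m₂^(3/2) = 11.23438^(1.5) = 37.65506
g_1 = m₃ / m₂^(3/2) = 18.31641 / 37.65506 ≈ 0.486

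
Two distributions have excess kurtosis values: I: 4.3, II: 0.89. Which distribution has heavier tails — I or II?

Higher excess kurtosis ⇒ heavier tails relative to the normal distribution.
4.3 vs 0.89: the larger is 4.3, so I has heavier tails.

I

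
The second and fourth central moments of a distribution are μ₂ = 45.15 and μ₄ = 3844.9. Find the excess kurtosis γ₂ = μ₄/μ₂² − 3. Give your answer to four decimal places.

μ₂² = 45.15² = 2038.52250
μ₄/μ₂² = 3844.9 / 2038.52250 = 1.88612
γ₂ = 1.88612 − 3 ≈ -1.1139

-1.1139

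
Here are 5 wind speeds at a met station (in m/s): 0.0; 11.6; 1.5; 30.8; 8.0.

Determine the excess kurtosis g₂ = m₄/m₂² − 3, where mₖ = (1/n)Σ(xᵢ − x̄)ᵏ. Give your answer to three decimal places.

-0.430

x̄ = 10.3800
Σ(xᵢ − x̄)² = 610.7280 ⇒ m₂ = 122.14560
Σ(xᵢ − x̄)⁴ = 191730.4910 ⇒ m₄ = 38346.09821
m₂² = 14919.54760
g₂ = m₄/m₂² − 3 = 2.57019 − 3 ≈ -0.430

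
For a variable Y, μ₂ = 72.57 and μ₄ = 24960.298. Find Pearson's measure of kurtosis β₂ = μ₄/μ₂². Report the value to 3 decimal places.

4.740

μ₂² = 72.57² = 5266.40490
μ₄/μ₂² = 24960.298 / 5266.40490 = 4.73953
β₂ ≈ 4.740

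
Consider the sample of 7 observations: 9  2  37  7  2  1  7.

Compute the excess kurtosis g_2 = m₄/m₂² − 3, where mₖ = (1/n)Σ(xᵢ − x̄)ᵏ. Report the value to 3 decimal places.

1.623

x̄ = 9.2857
Σ(xᵢ − x̄)² = 953.4286 ⇒ m₂ = 136.20408
Σ(xᵢ − x̄)⁴ = 600352.5539 ⇒ m₄ = 85764.65056
m₂² = 18551.55185
g_2 = m₄/m₂² − 3 = 4.62304 − 3 ≈ 1.623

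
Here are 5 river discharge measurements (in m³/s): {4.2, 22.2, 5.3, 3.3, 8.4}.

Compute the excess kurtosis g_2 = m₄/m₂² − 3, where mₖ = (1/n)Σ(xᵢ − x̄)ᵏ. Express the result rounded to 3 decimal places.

x̄ = 8.6800
Σ(xᵢ − x̄)² = 243.3080 ⇒ m₂ = 48.66160
Σ(xᵢ − x̄)⁴ = 34783.4526 ⇒ m₄ = 6956.69053
m₂² = 2367.95131
g_2 = m₄/m₂² − 3 = 2.93785 − 3 ≈ -0.062

-0.062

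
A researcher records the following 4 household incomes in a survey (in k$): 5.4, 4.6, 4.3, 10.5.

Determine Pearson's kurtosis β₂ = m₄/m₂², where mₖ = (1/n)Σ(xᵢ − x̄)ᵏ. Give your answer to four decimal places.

2.2614

x̄ = 6.2000
Σ(xᵢ − x̄)² = 25.3000 ⇒ m₂ = 6.32500
Σ(xᵢ − x̄)⁴ = 361.8754 ⇒ m₄ = 90.46885
m₂² = 40.00563
β₂ = m₄/m₂² = 90.46885 / 40.00563 ≈ 2.2614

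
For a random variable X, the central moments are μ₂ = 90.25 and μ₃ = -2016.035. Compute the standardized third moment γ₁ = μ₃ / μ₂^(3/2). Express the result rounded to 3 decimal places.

-2.351

σ = √μ₂ = √90.25 = 9.50000
σ³ = μ₂^(3/2) = 857.37500
γ₁ = μ₃/σ³ = -2016.035 / 857.37500 ≈ -2.351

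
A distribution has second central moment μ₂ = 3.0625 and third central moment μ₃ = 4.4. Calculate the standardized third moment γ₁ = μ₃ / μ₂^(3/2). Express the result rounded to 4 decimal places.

σ = √μ₂ = √3.0625 = 1.75000
σ³ = μ₂^(3/2) = 5.35938
γ₁ = μ₃/σ³ = 4.4 / 5.35938 ≈ 0.8210

0.8210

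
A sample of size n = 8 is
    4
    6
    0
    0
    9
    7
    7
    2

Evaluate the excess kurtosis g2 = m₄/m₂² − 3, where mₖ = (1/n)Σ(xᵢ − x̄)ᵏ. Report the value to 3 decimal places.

-1.420

x̄ = 4.3750
Σ(xᵢ − x̄)² = 81.8750 ⇒ m₂ = 10.23438
Σ(xᵢ − x̄)⁴ = 1324.0566 ⇒ m₄ = 165.50708
m₂² = 104.74243
g2 = m₄/m₂² − 3 = 1.58013 − 3 ≈ -1.420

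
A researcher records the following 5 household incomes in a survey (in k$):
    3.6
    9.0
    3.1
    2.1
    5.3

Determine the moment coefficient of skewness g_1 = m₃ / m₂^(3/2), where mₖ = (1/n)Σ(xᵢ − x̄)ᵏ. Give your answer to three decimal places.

0.897

x̄ = (3.6 + 9.0 + 3.1 + 2.1 + 5.3) / 5 = 4.6200
deviations (xᵢ − x̄): -1.0200, 4.3800, -1.5200, -2.5200, 0.6800
Σ(xᵢ − x̄)² = 29.3480 ⇒ m₂ = 29.3480/5 = 5.86960
Σ(xᵢ − x̄)³ = 63.7661 ⇒ m₃ = 63.7661/5 = 12.75322
m₂^(3/2) = 5.86960^(1.5) = 14.22043
g_1 = m₃ / m₂^(3/2) = 12.75322 / 14.22043 ≈ 0.897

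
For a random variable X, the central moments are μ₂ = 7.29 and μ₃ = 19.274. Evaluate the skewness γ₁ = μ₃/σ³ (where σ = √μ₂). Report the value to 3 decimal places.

0.979

σ = √μ₂ = √7.29 = 2.70000
σ³ = μ₂^(3/2) = 19.68300
γ₁ = μ₃/σ³ = 19.274 / 19.68300 ≈ 0.979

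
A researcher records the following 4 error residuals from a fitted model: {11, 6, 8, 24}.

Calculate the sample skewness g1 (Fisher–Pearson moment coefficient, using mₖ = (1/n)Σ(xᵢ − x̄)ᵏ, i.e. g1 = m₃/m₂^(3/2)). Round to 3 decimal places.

0.942

x̄ = (11 + 6 + 8 + 24) / 4 = 12.2500
deviations (xᵢ − x̄): -1.2500, -6.2500, -4.2500, 11.7500
Σ(xᵢ − x̄)² = 196.7500 ⇒ m₂ = 196.7500/4 = 49.18750
Σ(xᵢ − x̄)³ = 1299.3750 ⇒ m₃ = 1299.3750/4 = 324.84375
m₂^(3/2) = 49.18750^(1.5) = 344.97063
g1 = m₃ / m₂^(3/2) = 324.84375 / 344.97063 ≈ 0.942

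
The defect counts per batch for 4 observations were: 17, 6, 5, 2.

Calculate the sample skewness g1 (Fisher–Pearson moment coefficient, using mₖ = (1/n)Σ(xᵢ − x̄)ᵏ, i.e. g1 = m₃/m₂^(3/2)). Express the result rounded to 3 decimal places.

0.917

x̄ = (17 + 6 + 5 + 2) / 4 = 7.5000
deviations (xᵢ − x̄): 9.5000, -1.5000, -2.5000, -5.5000
Σ(xᵢ − x̄)² = 129.0000 ⇒ m₂ = 129.0000/4 = 32.25000
Σ(xᵢ − x̄)³ = 672.0000 ⇒ m₃ = 672.0000/4 = 168.00000
m₂^(3/2) = 32.25000^(1.5) = 183.14479
g1 = m₃ / m₂^(3/2) = 168.00000 / 183.14479 ≈ 0.917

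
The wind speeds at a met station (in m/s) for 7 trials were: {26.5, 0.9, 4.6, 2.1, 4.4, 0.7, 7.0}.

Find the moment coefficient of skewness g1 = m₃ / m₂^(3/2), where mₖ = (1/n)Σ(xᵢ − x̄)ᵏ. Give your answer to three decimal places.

1.786

x̄ = (26.5 + 0.9 + 4.6 + 2.1 + 4.4 + 0.7 + 7.0) / 7 = 6.6000
deviations (xᵢ − x̄): 19.9000, -5.7000, -2.0000, -4.5000, -2.2000, -5.9000, 0.4000
Σ(xᵢ − x̄)² = 492.5600 ⇒ m₂ = 492.5600/7 = 70.36571
Σ(xᵢ − x̄)³ = 7380.3180 ⇒ m₃ = 7380.3180/7 = 1054.33114
m₂^(3/2) = 70.36571^(1.5) = 590.25769
g1 = m₃ / m₂^(3/2) = 1054.33114 / 590.25769 ≈ 1.786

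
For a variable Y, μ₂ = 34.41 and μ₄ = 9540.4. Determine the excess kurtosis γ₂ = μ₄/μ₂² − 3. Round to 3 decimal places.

5.057

μ₂² = 34.41² = 1184.04810
μ₄/μ₂² = 9540.4 / 1184.04810 = 8.05744
γ₂ = 8.05744 − 3 ≈ 5.057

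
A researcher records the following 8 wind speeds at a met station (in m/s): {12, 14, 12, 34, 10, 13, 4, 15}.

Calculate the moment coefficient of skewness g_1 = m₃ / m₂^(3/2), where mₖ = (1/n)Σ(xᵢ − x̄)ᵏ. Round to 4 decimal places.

x̄ = (12 + 14 + 12 + 34 + 10 + 13 + 4 + 15) / 8 = 14.2500
deviations (xᵢ − x̄): -2.2500, -0.2500, -2.2500, 19.7500, -4.2500, -1.2500, -10.2500, 0.7500
Σ(xᵢ − x̄)² = 525.5000 ⇒ m₂ = 525.5000/8 = 65.68750
Σ(xᵢ − x̄)³ = 6525.7500 ⇒ m₃ = 6525.7500/8 = 815.71875
m₂^(3/2) = 65.68750^(1.5) = 532.38290
g_1 = m₃ / m₂^(3/2) = 815.71875 / 532.38290 ≈ 1.5322

1.5322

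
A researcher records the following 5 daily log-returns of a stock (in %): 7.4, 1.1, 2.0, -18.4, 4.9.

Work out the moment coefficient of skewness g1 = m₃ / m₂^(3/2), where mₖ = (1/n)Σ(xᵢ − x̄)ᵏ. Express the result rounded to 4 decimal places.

x̄ = (7.4 + 1.1 + 2.0 - 18.4 + 4.9) / 5 = -0.6000
deviations (xᵢ − x̄): 8.0000, 1.7000, 2.6000, -17.8000, 5.5000
Σ(xᵢ − x̄)² = 420.7400 ⇒ m₂ = 420.7400/5 = 84.14800
Σ(xᵢ − x̄)³ = -4938.8880 ⇒ m₃ = -4938.8880/5 = -987.77760
m₂^(3/2) = 84.14800^(1.5) = 771.90828
g1 = m₃ / m₂^(3/2) = -987.77760 / 771.90828 ≈ -1.2797

-1.2797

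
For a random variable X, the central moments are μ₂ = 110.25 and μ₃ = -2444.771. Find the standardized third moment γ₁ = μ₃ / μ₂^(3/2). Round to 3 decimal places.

-2.112

σ = √μ₂ = √110.25 = 10.50000
σ³ = μ₂^(3/2) = 1157.62500
γ₁ = μ₃/σ³ = -2444.771 / 1157.62500 ≈ -2.112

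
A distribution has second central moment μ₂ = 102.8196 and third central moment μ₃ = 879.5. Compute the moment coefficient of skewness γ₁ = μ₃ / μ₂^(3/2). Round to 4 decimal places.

σ = √μ₂ = √102.8196 = 10.14000
σ³ = μ₂^(3/2) = 1042.59074
γ₁ = μ₃/σ³ = 879.5 / 1042.59074 ≈ 0.8436

0.8436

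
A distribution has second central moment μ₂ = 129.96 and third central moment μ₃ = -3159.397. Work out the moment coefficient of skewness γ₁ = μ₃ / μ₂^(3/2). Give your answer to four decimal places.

-2.1325

σ = √μ₂ = √129.96 = 11.40000
σ³ = μ₂^(3/2) = 1481.54400
γ₁ = μ₃/σ³ = -3159.397 / 1481.54400 ≈ -2.1325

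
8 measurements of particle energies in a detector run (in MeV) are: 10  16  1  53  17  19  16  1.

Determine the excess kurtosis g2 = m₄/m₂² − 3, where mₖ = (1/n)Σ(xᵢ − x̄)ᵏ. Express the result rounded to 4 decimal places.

x̄ = 16.6250
Σ(xᵢ − x̄)² = 1861.8750 ⇒ m₂ = 232.73438
Σ(xᵢ − x̄)⁴ = 1871868.9316 ⇒ m₄ = 233983.61646
m₂² = 54165.28931
g2 = m₄/m₂² − 3 = 4.31981 − 3 ≈ 1.3198

1.3198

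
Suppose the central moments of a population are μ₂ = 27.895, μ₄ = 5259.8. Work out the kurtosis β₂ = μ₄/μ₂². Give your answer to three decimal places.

μ₂² = 27.895² = 778.13103
μ₄/μ₂² = 5259.8 / 778.13103 = 6.75953
β₂ ≈ 6.760

6.760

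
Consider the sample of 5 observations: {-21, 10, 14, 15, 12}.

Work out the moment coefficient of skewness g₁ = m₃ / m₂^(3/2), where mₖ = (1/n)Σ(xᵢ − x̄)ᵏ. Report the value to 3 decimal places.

x̄ = (-21 + 10 + 14 + 15 + 12) / 5 = 6.0000
deviations (xᵢ − x̄): -27.0000, 4.0000, 8.0000, 9.0000, 6.0000
Σ(xᵢ − x̄)² = 926.0000 ⇒ m₂ = 926.0000/5 = 185.20000
Σ(xᵢ − x̄)³ = -18162.0000 ⇒ m₃ = -18162.0000/5 = -3632.40000
m₂^(3/2) = 185.20000^(1.5) = 2520.35359
g₁ = m₃ / m₂^(3/2) = -3632.40000 / 2520.35359 ≈ -1.441

-1.441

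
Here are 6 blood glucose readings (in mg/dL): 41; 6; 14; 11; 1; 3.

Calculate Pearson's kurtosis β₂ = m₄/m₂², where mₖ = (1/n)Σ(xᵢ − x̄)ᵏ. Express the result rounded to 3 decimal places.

x̄ = 12.6667
Σ(xᵢ − x̄)² = 1081.3333 ⇒ m₂ = 180.22222
Σ(xᵢ − x̄)⁴ = 673696.4444 ⇒ m₄ = 112282.74074
m₂² = 32480.04938
β₂ = m₄/m₂² = 112282.74074 / 32480.04938 ≈ 3.457

3.457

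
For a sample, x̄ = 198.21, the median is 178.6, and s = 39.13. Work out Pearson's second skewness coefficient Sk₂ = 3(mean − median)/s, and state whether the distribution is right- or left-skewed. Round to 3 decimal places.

1.503, right-skewed

Sk₂ = 3(198.21 − 178.6) / 39.13 = 3 × 19.6100 / 39.13
    = 58.8300 / 39.13 ≈ 1.503
Sk₂ > 0 ⇒ mean > median ⇒ right-skewed (positive skew).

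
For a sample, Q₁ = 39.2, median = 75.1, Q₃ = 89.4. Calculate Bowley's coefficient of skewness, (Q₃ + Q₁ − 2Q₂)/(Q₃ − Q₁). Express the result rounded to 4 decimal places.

-0.4303

numerator: Q₃ + Q₁ − 2Q₂ = 89.4 + 39.2 − 2×75.1 = -21.6000
denominator: Q₃ − Q₁ = 89.4 − 39.2 = 50.2000
Bowley skewness = -21.6000 / 50.2000 ≈ -0.4303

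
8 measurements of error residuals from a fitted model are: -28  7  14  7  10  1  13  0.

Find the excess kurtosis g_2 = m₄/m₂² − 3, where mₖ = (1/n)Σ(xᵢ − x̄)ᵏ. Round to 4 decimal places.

1.6736

x̄ = 3.0000
Σ(xᵢ − x̄)² = 1276.0000 ⇒ m₂ = 159.50000
Σ(xᵢ − x̄)⁴ = 951172.0000 ⇒ m₄ = 118896.50000
m₂² = 25440.25000
g_2 = m₄/m₂² − 3 = 4.67356 − 3 ≈ 1.6736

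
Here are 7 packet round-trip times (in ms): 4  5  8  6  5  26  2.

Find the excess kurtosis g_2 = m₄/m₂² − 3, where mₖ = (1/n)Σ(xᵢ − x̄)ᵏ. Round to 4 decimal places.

1.7154

x̄ = 8.0000
Σ(xᵢ − x̄)² = 398.0000 ⇒ m₂ = 56.85714
Σ(xᵢ − x̄)⁴ = 106706.0000 ⇒ m₄ = 15243.71429
m₂² = 3232.73469
g_2 = m₄/m₂² − 3 = 4.71542 − 3 ≈ 1.7154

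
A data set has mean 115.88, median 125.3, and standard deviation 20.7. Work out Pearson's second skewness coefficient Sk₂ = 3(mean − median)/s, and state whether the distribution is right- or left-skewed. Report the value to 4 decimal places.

Sk₂ = 3(115.88 − 125.3) / 20.7 = 3 × -9.4200 / 20.7
    = -28.2600 / 20.7 ≈ -1.3652
Sk₂ < 0 ⇒ mean < median ⇒ left-skewed (negative skew).

-1.3652, left-skewed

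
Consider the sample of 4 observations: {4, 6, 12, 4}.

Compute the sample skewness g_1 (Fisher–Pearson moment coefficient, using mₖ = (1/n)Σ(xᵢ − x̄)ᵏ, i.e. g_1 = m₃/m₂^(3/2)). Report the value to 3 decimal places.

x̄ = (4 + 6 + 12 + 4) / 4 = 6.5000
deviations (xᵢ − x̄): -2.5000, -0.5000, 5.5000, -2.5000
Σ(xᵢ − x̄)² = 43.0000 ⇒ m₂ = 43.0000/4 = 10.75000
Σ(xᵢ − x̄)³ = 135.0000 ⇒ m₃ = 135.0000/4 = 33.75000
m₂^(3/2) = 10.75000^(1.5) = 35.24623
g_1 = m₃ / m₂^(3/2) = 33.75000 / 35.24623 ≈ 0.958

0.958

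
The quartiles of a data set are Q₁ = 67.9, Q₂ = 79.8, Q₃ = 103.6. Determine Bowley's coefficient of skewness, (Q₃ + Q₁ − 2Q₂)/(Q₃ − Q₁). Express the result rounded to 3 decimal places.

numerator: Q₃ + Q₁ − 2Q₂ = 103.6 + 67.9 − 2×79.8 = 11.9000
denominator: Q₃ − Q₁ = 103.6 − 67.9 = 35.7000
Bowley skewness = 11.9000 / 35.7000 ≈ 0.333

0.333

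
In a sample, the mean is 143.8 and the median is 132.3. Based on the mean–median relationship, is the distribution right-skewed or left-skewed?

right-skewed

mean − median = 143.8 − 132.3 = 11.5
mean > median ⇒ the longer tail is on the right ⇒ right-skewed (positively skewed).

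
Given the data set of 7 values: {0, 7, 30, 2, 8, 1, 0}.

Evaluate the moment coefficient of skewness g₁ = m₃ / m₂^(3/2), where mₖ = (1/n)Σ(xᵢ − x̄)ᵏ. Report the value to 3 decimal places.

1.674

x̄ = (0 + 7 + 30 + 2 + 8 + 1 + 0) / 7 = 6.8571
deviations (xᵢ − x̄): -6.8571, 0.1429, 23.1429, -4.8571, 1.1429, -5.8571, -6.8571
Σ(xᵢ − x̄)² = 688.8571 ⇒ m₂ = 688.8571/7 = 98.40816
Σ(xᵢ − x̄)³ = 11436.2449 ⇒ m₃ = 11436.2449/7 = 1633.74927
m₂^(3/2) = 98.40816^(1.5) = 976.21773
g₁ = m₃ / m₂^(3/2) = 1633.74927 / 976.21773 ≈ 1.674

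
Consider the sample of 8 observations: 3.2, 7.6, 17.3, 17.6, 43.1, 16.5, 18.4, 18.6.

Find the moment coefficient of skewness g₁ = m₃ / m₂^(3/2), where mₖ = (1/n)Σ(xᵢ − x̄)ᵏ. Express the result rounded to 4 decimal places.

1.1459

x̄ = (3.2 + 7.6 + 17.3 + 17.6 + 43.1 + 16.5 + 18.4 + 18.6) / 8 = 17.7875
deviations (xᵢ − x̄): -14.5875, -10.1875, -0.4875, -0.1875, 25.3125, -1.2875, 0.6125, 0.8125
Σ(xᵢ − x̄)² = 960.2688 ⇒ m₂ = 960.2688/8 = 120.03359
Σ(xᵢ − x̄)³ = 12055.3411 ⇒ m₃ = 12055.3411/8 = 1506.91764
m₂^(3/2) = 120.03359^(1.5) = 1315.08618
g₁ = m₃ / m₂^(3/2) = 1506.91764 / 1315.08618 ≈ 1.1459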